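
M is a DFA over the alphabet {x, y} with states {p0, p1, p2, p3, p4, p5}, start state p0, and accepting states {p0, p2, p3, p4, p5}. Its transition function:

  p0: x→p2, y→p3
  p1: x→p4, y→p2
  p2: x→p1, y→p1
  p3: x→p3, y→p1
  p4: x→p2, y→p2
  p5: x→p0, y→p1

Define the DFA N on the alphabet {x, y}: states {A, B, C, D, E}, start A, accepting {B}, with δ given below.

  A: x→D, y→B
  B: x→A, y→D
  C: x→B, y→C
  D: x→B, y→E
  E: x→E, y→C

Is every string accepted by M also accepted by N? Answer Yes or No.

The empty string ε is in L(M) but not in L(N).
So L(M) ⊄ L(N).

No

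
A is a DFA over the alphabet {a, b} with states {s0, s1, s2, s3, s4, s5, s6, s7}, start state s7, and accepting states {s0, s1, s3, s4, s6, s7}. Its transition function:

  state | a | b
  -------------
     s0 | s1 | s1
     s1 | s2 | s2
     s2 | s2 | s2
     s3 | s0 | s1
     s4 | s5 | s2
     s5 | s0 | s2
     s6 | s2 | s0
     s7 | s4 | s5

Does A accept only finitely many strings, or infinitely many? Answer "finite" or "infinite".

finite

The useful states (reachable from s7 and able to reach an accepting state) are {s0, s1, s4, s5, s7}.
Restricted to these states the transition graph has no cycle, so every accepting path has bounded length and L is finite.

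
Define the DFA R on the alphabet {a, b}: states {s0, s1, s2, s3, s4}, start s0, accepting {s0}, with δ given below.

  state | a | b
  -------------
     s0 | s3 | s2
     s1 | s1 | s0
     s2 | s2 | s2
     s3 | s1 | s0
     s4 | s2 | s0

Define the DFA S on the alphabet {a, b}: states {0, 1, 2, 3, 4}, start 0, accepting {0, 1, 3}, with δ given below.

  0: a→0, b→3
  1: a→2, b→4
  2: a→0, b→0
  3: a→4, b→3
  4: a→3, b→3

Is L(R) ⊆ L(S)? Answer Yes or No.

Exploring the product automaton R × S from the start pair (s0, 0), following both machines on each input symbol, reaches 9 state pairs: (s0, 0), (s3, 0), (s2, 3), (s1, 0), (s0, 3), (s2, 4), (s3, 4), (s1, 3), (s1, 4).
R accepts in {s0} and S accepts in {0, 1, 3}. The reachable pairs whose R-component is accepting are (s0, 0), (s0, 3); in each of them the S-component is accepting too, so the product for L(R) \ L(S) (R-component accepting, S-component rejecting) has no reachable accepting pair and the difference is empty.
Hence every string in L(R) is also in L(S).

Yes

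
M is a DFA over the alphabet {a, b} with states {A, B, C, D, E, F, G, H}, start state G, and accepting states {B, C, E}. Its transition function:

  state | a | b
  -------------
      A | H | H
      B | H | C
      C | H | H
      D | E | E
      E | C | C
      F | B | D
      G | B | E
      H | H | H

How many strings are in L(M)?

5

The useful subgraph on states {B, C, E, G} is acyclic, so L(M) is finite; the longest accepting path visits 3 useful states, giving maximum string length 2.
Counting accepting paths from G by length: 2 of length 1, 3 of length 2. Total 5.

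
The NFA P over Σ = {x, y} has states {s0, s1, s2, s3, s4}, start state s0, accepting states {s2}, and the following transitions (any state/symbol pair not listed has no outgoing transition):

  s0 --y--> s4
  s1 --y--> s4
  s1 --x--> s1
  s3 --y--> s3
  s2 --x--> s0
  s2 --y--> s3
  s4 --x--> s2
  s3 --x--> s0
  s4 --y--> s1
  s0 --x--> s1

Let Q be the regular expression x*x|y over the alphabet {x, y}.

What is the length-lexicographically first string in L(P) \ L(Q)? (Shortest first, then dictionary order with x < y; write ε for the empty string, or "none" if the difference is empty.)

The string yx is accepted by P but not by Q.
No shorter string lies in the difference, and yx is the lexicographically first length-2 string in L(P) \ L(Q).

yx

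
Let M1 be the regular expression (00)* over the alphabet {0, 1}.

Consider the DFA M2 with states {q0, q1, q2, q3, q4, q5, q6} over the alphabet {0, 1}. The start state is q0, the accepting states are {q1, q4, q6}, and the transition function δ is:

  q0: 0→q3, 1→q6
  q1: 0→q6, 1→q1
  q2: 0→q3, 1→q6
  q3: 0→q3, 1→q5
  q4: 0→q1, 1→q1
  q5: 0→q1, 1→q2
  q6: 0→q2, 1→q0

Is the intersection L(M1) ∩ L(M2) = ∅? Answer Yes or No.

Converting the expression M1 to a DFA (subset construction, then merging equivalent states) gives the minimal DFA with states {r0, r1, r2}, start state r0, accepting states {r0} and transitions r0: 0→r1, 1→r2; r1: 0→r0, 1→r2; r2: 0→r2, 1→r2.
Exploring the product automaton M1 × M2 from the start pair (r0, q0), following both machines on each input symbol, reaches 9 state pairs: (r0, q0), (r1, q3), (r2, q6), (r0, q3), (r2, q5), (r2, q2), (r2, q0), (r2, q1), (r2, q3).
M1 accepts in {r0} and M2 accepts in {q1, q4, q6}; no reachable pair has both components accepting, so no string drives both machines to acceptance simultaneously and L(M1) ∩ L(M2) = ∅.
So no string is accepted by both, and the intersection is empty.

Yes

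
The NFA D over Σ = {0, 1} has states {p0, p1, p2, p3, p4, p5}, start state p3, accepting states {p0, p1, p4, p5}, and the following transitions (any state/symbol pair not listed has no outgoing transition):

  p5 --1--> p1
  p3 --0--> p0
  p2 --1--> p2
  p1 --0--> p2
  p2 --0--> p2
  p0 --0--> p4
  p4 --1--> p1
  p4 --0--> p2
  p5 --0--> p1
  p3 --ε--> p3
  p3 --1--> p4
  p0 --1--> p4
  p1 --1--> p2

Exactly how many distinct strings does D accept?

7

The useful subgraph on states {p0, p1, p3, p4} is acyclic, so L(D) is finite; the longest accepting path visits 4 useful states, giving maximum string length 3.
Counting accepting paths from p3 by length: 2 of length 1, 3 of length 2, 2 of length 3. Total 7.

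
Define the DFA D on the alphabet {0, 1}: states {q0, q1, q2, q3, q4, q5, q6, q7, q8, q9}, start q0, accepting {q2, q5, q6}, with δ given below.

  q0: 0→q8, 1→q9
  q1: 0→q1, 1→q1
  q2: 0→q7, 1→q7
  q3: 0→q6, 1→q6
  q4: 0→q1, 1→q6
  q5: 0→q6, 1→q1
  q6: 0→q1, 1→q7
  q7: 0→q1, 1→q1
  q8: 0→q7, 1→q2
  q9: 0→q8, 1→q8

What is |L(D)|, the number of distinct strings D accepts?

The useful subgraph on states {q0, q2, q8, q9} is acyclic, so L(D) is finite; the longest accepting path visits 4 useful states, giving maximum string length 3.
Counting accepting paths from q0 by length: 1 of length 2, 2 of length 3. Total 3.

3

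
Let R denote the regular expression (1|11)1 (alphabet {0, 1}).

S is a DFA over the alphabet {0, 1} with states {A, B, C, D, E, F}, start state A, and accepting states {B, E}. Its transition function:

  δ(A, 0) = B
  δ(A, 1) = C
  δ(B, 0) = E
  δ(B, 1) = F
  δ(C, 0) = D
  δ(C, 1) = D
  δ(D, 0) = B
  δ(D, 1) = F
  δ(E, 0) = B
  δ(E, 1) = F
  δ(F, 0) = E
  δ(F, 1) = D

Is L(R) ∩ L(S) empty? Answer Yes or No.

Converting the expression R to a DFA (subset construction, then merging equivalent states) gives the minimal DFA with states {r0, r1, r2, r3, r4}, start state r0, accepting states {r3, r4} and transitions r0: 0→r1, 1→r2; r1: 0→r1, 1→r1; r2: 0→r1, 1→r3; r3: 0→r1, 1→r4; r4: 0→r1, 1→r1.
Exploring the product automaton R × S from the start pair (r0, A), following both machines on each input symbol, reaches 8 state pairs: (r0, A), (r1, B), (r2, C), (r1, E), (r1, F), (r1, D), (r3, D), (r4, F).
R accepts in {r3, r4} and S accepts in {B, E}; no reachable pair has both components accepting, so no string drives both machines to acceptance simultaneously and L(R) ∩ L(S) = ∅.
So no string is accepted by both, and the intersection is empty.

Yes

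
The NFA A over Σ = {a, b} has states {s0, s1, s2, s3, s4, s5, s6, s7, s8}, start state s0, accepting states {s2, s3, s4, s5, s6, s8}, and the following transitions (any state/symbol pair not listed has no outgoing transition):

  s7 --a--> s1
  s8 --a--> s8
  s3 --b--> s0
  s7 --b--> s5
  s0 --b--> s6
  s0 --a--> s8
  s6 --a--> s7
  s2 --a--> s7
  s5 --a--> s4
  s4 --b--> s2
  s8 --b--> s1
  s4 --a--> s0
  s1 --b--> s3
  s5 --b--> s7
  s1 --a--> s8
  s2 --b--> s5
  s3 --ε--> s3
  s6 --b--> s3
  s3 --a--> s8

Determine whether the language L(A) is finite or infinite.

infinite

State s8 is reachable from the start and can reach an accepting state, and it lies on the cycle s8 → s8.
Traversing that cycle any number of times yields accepted strings of unbounded length, so the language is infinite.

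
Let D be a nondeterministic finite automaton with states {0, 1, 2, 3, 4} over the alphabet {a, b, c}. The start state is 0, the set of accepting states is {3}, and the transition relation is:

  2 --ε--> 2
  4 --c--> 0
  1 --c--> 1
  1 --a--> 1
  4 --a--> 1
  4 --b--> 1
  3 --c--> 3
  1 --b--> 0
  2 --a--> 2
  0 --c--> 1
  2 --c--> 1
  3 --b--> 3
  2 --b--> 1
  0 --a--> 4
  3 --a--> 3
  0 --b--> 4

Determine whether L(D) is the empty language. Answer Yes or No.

The states reachable from the start state are {0, 1, 4}.
None of the accepting states {3} is reachable, so no string is accepted and L(D) = ∅.

Yes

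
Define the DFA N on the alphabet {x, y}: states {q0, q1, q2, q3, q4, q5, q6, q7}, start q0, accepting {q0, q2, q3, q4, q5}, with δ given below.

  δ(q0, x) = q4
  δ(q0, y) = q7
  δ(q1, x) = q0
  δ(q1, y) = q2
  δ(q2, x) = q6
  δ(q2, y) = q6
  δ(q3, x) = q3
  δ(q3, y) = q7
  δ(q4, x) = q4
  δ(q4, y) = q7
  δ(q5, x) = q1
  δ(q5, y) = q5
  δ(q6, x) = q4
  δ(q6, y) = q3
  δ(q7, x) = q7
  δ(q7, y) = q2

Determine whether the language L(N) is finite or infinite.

State q4 is reachable from the start and can reach an accepting state, and it lies on the cycle q4 → q4.
Traversing that cycle any number of times yields accepted strings of unbounded length, so the language is infinite.

infinite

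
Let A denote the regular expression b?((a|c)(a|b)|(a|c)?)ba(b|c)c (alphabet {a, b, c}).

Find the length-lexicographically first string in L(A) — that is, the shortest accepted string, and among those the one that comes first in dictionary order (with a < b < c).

By inspection of the expression, no string of length less than 4 matches, and babc is the lexicographically first match of length 4.

babc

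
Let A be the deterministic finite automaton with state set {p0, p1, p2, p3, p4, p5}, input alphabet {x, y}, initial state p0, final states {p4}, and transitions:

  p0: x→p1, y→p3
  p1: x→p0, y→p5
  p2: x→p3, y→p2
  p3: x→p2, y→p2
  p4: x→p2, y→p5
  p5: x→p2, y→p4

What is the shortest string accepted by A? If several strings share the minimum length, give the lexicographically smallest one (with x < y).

xyy

A breadth-first search from p0 reaches an accepting state first via the path p0 → p1 → p5 → p4 on input xyy.
No string of length < 3 is accepted (BFS exhausts all shorter strings without reaching an accepting state), and xyy is the lexicographically least accepting string of length 3.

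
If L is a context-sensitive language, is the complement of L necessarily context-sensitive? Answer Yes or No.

Yes

The context-sensitive languages are exactly NSPACE(n), and by the Immerman–Szelepcsényi theorem nondeterministic space classes (from log n up) are closed under complement.
So the context-sensitive languages are closed under complement.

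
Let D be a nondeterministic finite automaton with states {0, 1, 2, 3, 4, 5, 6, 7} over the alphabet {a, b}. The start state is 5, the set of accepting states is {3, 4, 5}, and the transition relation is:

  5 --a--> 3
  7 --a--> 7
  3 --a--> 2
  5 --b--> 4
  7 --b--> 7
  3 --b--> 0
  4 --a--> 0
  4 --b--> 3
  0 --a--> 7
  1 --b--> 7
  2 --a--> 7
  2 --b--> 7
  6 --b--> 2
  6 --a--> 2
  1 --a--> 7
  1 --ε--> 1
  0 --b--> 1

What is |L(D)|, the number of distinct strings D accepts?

The useful subgraph on states {3, 4, 5} is acyclic, so L(D) is finite; the longest accepting path visits 3 useful states, giving maximum string length 2.
Counting accepting paths from 5 by length: 1 of length 0, 2 of length 1, 1 of length 2. Total 4.

4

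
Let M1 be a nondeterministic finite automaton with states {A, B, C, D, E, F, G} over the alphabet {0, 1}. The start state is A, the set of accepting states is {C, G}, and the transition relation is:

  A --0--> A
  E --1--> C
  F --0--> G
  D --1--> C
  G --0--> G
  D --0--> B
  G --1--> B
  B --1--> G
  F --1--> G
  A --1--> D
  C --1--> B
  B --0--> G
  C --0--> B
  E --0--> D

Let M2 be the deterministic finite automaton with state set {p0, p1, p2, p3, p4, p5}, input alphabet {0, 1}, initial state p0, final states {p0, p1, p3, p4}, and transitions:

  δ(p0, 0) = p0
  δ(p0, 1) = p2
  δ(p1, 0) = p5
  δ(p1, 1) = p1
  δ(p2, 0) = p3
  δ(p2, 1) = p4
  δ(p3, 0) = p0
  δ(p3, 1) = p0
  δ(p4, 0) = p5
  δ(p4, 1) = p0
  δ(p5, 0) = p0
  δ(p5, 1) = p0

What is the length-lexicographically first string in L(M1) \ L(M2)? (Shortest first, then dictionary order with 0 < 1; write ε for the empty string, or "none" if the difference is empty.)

The string 1111 is accepted by M1 but not by M2.
No shorter string lies in the difference, and 1111 is the lexicographically first length-4 string in L(M1) \ L(M2).

1111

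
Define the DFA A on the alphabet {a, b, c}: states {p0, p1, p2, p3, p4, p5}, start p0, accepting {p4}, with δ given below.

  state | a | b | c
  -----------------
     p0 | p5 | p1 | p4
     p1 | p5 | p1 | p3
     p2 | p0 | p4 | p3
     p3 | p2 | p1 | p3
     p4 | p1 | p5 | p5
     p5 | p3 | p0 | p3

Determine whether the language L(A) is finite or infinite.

State p1 is reachable from the start and can reach an accepting state, and it lies on the cycle p1 → p1.
Traversing that cycle any number of times yields accepted strings of unbounded length, so the language is infinite.

infinite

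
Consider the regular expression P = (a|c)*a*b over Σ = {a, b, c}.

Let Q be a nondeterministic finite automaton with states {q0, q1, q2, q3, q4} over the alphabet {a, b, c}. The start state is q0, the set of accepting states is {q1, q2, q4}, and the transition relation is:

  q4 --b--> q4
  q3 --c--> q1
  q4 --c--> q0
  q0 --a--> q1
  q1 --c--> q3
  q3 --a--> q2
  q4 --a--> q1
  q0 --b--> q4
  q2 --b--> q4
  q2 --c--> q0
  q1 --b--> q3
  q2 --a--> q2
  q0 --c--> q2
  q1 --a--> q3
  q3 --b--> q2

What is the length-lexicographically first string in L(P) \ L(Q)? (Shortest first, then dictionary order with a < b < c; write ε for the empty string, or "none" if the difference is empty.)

The string ab is accepted by P but not by Q.
No shorter string lies in the difference, and ab is the lexicographically first length-2 string in L(P) \ L(Q).

ab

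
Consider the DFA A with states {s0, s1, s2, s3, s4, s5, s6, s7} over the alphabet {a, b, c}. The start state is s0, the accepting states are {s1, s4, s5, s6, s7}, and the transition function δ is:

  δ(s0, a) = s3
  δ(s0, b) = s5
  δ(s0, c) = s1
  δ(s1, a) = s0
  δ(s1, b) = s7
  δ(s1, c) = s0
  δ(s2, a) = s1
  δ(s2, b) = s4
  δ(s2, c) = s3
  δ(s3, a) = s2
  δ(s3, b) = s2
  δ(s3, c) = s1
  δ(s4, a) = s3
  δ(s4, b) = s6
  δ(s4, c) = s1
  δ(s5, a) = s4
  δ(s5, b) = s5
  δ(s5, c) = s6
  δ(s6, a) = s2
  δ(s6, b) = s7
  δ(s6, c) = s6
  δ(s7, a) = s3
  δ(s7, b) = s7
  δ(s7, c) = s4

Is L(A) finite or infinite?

State s0 is reachable from the start and can reach an accepting state, and it lies on the cycle s0 → s1 → s0.
Traversing that cycle any number of times yields accepted strings of unbounded length, so the language is infinite.

infinite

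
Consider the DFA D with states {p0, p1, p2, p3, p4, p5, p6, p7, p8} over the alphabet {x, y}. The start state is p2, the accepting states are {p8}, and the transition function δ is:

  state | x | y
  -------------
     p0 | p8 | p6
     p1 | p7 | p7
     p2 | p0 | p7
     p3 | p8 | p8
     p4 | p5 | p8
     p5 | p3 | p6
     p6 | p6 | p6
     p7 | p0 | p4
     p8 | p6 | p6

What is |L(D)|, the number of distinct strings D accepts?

The useful subgraph on states {p0, p2, p3, p4, p5, p7, p8} is acyclic, so L(D) is finite; the longest accepting path visits 6 useful states, giving maximum string length 5.
Counting accepting paths from p2 by length: 1 of length 2, 2 of length 3, 2 of length 5. Total 5.

5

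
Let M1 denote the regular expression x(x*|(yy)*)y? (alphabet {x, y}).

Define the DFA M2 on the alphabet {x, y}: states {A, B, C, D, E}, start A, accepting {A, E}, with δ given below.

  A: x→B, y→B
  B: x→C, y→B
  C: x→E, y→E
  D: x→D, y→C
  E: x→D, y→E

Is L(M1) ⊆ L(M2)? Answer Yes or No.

The string x is in L(M1) but not in L(M2).
So L(M1) ⊄ L(M2).

No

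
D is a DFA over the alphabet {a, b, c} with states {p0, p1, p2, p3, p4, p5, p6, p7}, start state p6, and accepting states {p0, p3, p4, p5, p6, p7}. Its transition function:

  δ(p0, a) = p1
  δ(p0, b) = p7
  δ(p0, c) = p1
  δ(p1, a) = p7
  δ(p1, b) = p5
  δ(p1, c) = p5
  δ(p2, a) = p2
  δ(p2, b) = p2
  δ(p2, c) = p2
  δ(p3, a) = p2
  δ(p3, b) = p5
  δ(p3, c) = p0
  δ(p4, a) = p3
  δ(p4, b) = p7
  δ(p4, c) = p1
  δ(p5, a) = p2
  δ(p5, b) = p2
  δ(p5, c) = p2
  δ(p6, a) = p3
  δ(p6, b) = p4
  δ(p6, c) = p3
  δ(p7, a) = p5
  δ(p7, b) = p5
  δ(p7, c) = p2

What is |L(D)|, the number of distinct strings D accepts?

The useful subgraph on states {p0, p1, p3, p4, p5, p6, p7} is acyclic, so L(D) is finite; the longest accepting path visits 7 useful states, giving maximum string length 6.
Counting accepting paths from p6 by length: 1 of length 0, 3 of length 1, 6 of length 2, 9 of length 3, 19 of length 4, 16 of length 5, 4 of length 6. Total 58.

58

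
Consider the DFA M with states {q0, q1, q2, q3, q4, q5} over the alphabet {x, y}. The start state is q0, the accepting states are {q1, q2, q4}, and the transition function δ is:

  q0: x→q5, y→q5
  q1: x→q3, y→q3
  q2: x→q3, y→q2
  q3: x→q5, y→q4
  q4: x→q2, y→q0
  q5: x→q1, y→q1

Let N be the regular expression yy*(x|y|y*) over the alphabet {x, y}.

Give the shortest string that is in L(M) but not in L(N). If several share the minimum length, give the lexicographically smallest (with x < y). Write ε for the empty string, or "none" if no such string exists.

xx

The string xx is accepted by M but not by N.
No shorter string lies in the difference, and xx is the lexicographically first length-2 string in L(M) \ L(N).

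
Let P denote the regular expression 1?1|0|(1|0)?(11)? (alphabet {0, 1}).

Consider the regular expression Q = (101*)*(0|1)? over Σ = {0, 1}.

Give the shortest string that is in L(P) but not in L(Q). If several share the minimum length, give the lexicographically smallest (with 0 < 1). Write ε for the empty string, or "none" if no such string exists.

11

The string 11 is accepted by P but not by Q.
No shorter string lies in the difference, and 11 is the lexicographically first length-2 string in L(P) \ L(Q).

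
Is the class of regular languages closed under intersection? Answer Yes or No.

Run DFAs for L₁ and L₂ in parallel: the product automaton with state set Q₁ × Q₂, start (q₁, q₂) and accepting set F₁ × F₂ recognises L₁ ∩ L₂.
So the regular languages are closed under intersection.

Yes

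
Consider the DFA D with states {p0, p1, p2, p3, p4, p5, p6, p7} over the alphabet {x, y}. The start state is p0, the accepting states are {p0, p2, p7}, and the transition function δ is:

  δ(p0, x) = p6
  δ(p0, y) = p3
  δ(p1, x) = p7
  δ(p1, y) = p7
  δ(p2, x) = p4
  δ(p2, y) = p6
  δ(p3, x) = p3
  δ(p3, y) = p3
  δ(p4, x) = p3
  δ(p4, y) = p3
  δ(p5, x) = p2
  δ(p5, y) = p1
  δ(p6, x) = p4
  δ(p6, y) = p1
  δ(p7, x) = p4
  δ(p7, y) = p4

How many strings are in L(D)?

The useful subgraph on states {p0, p1, p6, p7} is acyclic, so L(D) is finite; the longest accepting path visits 4 useful states, giving maximum string length 3.
Counting accepting paths from p0 by length: 1 of length 0, 2 of length 3. Total 3.

3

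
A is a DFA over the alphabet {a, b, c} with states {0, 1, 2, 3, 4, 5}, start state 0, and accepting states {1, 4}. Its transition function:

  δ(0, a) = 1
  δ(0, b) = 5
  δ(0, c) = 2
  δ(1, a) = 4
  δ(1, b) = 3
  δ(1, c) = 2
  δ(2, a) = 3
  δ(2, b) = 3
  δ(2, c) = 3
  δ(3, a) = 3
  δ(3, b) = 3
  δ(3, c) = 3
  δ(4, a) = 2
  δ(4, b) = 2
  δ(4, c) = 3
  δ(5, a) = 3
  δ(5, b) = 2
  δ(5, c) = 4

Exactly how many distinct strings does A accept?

The useful subgraph on states {0, 1, 4, 5} is acyclic, so L(A) is finite; the longest accepting path visits 3 useful states, giving maximum string length 2.
Counting accepting paths from 0 by length: 1 of length 1, 2 of length 2. Total 3.

3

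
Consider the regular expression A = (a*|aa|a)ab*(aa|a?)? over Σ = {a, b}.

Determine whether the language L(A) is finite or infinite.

The expression contains a Kleene star applied to a subexpression that matches at least one nonempty string, so it matches strings of unbounded length.
Hence L(A) is infinite.

infinite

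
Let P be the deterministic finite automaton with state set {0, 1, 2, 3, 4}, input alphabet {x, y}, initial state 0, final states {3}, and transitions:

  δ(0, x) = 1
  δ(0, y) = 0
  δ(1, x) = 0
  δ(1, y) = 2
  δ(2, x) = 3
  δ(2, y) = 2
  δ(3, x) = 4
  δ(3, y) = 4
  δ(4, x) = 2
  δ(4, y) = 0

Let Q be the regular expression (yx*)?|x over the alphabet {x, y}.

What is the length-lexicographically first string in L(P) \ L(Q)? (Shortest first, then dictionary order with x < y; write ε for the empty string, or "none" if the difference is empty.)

The string xyx is accepted by P but not by Q.
No shorter string lies in the difference, and xyx is the lexicographically first length-3 string in L(P) \ L(Q).

xyx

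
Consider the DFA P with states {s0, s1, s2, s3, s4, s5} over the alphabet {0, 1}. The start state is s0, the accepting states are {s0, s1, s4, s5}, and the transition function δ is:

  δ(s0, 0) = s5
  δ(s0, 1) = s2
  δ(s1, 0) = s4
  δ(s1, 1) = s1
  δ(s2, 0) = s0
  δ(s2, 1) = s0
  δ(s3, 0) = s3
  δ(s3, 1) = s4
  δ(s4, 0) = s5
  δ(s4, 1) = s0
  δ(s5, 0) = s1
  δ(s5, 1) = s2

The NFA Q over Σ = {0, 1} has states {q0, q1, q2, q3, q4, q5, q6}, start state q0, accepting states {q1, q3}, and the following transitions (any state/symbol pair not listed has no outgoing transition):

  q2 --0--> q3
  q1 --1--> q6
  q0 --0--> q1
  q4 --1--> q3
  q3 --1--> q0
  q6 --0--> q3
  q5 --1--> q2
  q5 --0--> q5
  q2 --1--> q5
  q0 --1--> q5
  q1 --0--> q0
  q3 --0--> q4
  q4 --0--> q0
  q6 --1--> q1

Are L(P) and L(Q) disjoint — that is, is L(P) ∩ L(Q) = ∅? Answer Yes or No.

The string 0 is accepted by both P and Q.
Hence L(P) ∩ L(Q) ≠ ∅.

No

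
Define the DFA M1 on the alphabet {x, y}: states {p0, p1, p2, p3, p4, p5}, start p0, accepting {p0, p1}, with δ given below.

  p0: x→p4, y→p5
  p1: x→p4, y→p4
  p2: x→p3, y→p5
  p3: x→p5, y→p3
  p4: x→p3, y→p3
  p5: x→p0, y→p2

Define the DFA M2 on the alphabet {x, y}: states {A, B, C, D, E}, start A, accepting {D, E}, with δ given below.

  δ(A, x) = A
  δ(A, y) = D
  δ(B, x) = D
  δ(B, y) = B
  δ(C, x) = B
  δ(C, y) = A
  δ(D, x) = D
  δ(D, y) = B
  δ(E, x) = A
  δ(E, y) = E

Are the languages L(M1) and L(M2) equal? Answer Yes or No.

No

The empty string ε is accepted by M1 but rejected by M2.
So L(M1) ≠ L(M2).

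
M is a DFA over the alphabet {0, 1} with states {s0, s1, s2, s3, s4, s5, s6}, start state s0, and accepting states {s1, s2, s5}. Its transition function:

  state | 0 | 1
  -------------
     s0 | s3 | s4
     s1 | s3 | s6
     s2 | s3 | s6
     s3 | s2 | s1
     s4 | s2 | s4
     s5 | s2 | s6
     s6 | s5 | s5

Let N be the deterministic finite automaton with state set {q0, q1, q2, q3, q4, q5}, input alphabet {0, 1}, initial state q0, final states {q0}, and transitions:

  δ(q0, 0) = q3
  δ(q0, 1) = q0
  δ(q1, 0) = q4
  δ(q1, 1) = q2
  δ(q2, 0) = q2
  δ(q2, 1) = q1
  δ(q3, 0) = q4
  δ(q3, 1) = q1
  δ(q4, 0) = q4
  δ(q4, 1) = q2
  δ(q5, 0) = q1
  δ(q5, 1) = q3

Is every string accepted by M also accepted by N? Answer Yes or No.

The string 00 is in L(M) but not in L(N).
So L(M) ⊄ L(N).

No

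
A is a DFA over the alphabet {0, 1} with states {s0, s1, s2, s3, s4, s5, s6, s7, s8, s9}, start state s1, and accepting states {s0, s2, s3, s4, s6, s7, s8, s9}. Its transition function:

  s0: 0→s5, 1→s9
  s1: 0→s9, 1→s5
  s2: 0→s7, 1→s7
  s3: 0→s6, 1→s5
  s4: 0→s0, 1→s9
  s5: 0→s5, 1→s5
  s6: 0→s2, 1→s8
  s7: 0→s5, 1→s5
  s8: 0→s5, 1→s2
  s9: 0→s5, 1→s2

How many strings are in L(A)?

The useful subgraph on states {s1, s2, s7, s9} is acyclic, so L(A) is finite; the longest accepting path visits 4 useful states, giving maximum string length 3.
Counting accepting paths from s1 by length: 1 of length 1, 1 of length 2, 2 of length 3. Total 4.

4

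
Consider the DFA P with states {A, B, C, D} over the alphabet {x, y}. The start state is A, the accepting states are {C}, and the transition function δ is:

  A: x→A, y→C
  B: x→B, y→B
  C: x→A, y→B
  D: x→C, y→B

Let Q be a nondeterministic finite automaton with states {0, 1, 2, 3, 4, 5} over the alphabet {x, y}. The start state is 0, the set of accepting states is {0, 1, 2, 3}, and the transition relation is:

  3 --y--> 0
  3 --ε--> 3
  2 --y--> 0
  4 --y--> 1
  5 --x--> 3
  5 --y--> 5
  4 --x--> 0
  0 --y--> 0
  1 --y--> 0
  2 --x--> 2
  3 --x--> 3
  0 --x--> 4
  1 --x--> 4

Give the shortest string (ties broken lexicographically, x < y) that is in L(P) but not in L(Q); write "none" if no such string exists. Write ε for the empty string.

none

Exploring the product automaton P × Q from the start pair (A, 0), following both machines on each input symbol, reaches 7 state pairs: (A, 0), (A, 4), (C, 0), (C, 1), (B, 0), (B, 4), (B, 1).
P accepts in {C} and Q accepts in {0, 1, 2, 3}. The reachable pairs whose P-component is accepting are (C, 0), (C, 1); in each of them the Q-component is accepting too, so the product for L(P) \ L(Q) (P-component accepting, Q-component rejecting) has no reachable accepting pair and the difference is empty.
So every string accepted by P is also accepted by Q: L(P) \ L(Q) = ∅ and there is no such string.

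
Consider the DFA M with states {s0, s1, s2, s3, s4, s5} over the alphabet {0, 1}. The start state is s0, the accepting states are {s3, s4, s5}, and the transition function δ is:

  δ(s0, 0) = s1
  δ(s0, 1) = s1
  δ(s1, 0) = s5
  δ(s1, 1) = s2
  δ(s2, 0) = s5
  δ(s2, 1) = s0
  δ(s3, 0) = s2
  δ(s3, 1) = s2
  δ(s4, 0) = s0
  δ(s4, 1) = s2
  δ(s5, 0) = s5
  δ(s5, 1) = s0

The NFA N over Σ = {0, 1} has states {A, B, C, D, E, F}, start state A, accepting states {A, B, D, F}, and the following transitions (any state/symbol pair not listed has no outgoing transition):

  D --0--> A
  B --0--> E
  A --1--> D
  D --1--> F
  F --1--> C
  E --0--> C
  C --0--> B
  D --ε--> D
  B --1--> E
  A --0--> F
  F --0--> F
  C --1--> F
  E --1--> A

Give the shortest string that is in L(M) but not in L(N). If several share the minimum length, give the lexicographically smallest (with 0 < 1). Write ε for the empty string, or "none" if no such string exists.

The string 0100 is accepted by M but not by N.
No shorter string lies in the difference, and 0100 is the lexicographically first length-4 string in L(M) \ L(N).

0100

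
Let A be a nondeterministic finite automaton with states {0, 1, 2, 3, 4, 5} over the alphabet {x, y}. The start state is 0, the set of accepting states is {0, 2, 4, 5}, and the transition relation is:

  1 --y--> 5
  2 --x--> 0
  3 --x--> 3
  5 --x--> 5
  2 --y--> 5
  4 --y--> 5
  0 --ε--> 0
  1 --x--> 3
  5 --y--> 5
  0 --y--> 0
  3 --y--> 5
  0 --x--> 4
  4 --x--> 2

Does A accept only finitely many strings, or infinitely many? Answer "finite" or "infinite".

infinite

State 0 is reachable from the start and can reach an accepting state, and it lies on the cycle 0 → 0.
Traversing that cycle any number of times yields accepted strings of unbounded length, so the language is infinite.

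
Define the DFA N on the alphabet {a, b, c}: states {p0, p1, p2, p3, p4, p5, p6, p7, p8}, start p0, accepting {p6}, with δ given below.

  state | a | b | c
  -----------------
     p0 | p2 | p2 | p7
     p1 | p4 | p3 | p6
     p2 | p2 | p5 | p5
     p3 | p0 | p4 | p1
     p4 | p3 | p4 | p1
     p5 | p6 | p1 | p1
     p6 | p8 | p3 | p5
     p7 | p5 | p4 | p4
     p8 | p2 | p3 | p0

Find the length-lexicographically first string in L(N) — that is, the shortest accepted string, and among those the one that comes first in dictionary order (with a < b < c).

A breadth-first search from p0 reaches an accepting state first via the path p0 → p2 → p5 → p6 on input aba.
No string of length < 3 is accepted (BFS exhausts all shorter strings without reaching an accepting state), and aba is the lexicographically least accepting string of length 3.

aba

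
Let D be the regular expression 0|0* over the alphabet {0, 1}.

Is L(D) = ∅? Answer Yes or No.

No

The empty string ε matches the expression, so it belongs to L(D).
Since L(D) contains at least one string, it is not empty.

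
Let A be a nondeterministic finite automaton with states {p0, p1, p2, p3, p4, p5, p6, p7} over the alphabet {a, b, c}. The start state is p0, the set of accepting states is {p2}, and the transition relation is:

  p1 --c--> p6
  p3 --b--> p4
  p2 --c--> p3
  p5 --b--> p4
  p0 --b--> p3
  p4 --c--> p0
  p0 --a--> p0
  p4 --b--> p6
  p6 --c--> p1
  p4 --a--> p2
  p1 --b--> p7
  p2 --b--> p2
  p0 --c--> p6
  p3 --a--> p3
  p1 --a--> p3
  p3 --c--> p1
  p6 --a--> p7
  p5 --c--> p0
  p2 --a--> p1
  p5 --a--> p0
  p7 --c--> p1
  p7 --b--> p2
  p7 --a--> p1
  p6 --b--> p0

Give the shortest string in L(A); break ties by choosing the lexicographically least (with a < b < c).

A breadth-first search from p0 reaches an accepting state first via the path p0 → p3 → p4 → p2 on input bba.
No string of length < 3 is accepted (BFS exhausts all shorter strings without reaching an accepting state), and bba is the lexicographically least accepting string of length 3.

bba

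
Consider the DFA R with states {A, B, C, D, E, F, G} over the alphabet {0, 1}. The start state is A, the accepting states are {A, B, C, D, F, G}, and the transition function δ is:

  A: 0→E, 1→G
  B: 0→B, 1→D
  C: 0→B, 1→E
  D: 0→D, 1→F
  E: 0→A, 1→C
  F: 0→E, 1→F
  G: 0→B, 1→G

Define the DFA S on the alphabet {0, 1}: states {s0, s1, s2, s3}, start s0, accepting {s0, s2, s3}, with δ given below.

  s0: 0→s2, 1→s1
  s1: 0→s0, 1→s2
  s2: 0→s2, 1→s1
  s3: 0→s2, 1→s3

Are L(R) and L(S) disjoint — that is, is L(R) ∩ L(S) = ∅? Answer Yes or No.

No

The empty string ε is accepted by both R and S.
Hence L(R) ∩ L(S) ≠ ∅.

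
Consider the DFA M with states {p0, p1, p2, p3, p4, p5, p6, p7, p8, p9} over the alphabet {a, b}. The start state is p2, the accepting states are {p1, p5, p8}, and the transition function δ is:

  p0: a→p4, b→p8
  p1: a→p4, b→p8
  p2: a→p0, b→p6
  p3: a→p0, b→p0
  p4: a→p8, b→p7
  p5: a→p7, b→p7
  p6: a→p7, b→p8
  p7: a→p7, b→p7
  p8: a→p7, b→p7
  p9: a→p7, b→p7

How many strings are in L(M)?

The useful subgraph on states {p0, p2, p4, p6, p8} is acyclic, so L(M) is finite; the longest accepting path visits 4 useful states, giving maximum string length 3.
Counting accepting paths from p2 by length: 2 of length 2, 1 of length 3. Total 3.

3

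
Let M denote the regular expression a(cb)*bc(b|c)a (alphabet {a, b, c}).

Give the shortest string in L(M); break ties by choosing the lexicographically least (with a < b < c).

By inspection of the expression, no string of length less than 5 matches, and abcba is the lexicographically first match of length 5.

abcba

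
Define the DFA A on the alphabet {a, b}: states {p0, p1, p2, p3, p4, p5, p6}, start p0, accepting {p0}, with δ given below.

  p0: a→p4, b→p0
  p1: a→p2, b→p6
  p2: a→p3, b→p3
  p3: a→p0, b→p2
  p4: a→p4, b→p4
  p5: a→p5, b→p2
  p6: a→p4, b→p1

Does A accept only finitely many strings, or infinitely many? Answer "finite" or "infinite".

infinite

State p0 is reachable from the start and can reach an accepting state, and it lies on the cycle p0 → p0.
Traversing that cycle any number of times yields accepted strings of unbounded length, so the language is infinite.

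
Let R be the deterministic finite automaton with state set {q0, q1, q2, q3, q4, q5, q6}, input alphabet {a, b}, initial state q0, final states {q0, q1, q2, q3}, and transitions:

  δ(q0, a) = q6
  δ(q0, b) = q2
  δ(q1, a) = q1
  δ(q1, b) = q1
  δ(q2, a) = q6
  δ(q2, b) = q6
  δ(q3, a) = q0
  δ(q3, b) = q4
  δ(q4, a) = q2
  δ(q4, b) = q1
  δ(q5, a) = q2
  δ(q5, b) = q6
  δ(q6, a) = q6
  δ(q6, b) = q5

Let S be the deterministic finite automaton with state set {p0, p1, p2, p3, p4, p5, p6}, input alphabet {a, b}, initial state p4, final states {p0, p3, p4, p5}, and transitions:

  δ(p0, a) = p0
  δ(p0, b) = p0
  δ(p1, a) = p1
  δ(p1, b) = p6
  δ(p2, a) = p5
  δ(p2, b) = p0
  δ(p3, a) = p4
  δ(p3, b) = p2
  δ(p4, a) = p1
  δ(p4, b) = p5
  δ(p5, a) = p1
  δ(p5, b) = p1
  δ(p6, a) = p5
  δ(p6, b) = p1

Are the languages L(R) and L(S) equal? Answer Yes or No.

Exploring the product automaton R × S from the start pair (q0, p4), following both machines on each input symbol, reaches 4 state pairs: (q0, p4), (q6, p1), (q2, p5), (q5, p6).
R accepts in {q0, q1, q2, q3} and S accepts in {p0, p3, p4, p5}. In every reachable pair the two components are either both accepting — (q0, p4), (q2, p5) — or both non-accepting, so no string is accepted by exactly one of the machines: L(R) \ L(S) and L(S) \ L(R) are both empty.
Hence every string is accepted by R iff it is accepted by S, and the two languages coincide.

Yes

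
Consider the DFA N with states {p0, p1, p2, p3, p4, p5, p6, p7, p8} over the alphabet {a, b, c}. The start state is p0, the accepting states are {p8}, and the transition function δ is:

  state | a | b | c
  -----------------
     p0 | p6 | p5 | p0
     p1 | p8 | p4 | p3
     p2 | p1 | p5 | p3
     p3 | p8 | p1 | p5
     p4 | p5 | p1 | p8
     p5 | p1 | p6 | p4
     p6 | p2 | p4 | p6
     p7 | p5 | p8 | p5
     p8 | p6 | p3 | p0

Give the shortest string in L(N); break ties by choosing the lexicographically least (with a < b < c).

A breadth-first search from p0 reaches an accepting state first via the path p0 → p6 → p4 → p8 on input abc.
No string of length < 3 is accepted (BFS exhausts all shorter strings without reaching an accepting state), and abc is the lexicographically least accepting string of length 3.

abc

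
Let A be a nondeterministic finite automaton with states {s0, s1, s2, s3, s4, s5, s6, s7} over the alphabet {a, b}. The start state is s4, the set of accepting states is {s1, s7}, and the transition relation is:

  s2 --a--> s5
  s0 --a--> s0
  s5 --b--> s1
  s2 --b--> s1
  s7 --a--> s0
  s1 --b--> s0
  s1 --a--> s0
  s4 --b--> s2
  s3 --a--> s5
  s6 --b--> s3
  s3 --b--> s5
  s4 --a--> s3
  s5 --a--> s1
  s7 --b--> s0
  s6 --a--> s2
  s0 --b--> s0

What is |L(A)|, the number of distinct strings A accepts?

The useful subgraph on states {s1, s2, s3, s4, s5} is acyclic, so L(A) is finite; the longest accepting path visits 4 useful states, giving maximum string length 3.
Counting accepting paths from s4 by length: 1 of length 2, 6 of length 3. Total 7.

7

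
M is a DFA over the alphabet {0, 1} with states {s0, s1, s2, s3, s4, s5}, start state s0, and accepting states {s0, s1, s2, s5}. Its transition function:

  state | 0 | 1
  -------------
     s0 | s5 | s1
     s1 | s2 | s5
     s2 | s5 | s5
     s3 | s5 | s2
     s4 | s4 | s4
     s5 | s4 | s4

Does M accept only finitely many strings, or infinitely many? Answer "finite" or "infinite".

finite

The useful states (reachable from s0 and able to reach an accepting state) are {s0, s1, s2, s5}.
Restricted to these states the transition graph has no cycle, so every accepting path has bounded length and L is finite.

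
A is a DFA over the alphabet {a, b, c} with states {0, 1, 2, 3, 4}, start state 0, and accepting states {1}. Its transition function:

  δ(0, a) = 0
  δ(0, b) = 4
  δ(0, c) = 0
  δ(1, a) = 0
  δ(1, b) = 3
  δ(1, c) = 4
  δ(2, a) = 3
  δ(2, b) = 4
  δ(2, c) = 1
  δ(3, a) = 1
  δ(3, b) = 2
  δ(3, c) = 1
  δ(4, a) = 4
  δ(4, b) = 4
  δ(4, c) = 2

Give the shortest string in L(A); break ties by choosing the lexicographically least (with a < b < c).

A breadth-first search from 0 reaches an accepting state first via the path 0 → 4 → 2 → 1 on input bcc.
No string of length < 3 is accepted (BFS exhausts all shorter strings without reaching an accepting state), and bcc is the lexicographically least accepting string of length 3.

bcc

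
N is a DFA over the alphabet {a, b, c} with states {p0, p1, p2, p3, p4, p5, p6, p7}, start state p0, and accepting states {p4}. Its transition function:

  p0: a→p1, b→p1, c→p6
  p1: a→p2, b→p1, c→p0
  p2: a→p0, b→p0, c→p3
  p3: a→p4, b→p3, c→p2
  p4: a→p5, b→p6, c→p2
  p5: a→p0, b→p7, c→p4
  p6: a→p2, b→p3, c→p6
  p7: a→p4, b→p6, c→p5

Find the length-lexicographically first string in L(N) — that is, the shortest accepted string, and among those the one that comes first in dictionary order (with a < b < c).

cba

A breadth-first search from p0 reaches an accepting state first via the path p0 → p6 → p3 → p4 on input cba.
No string of length < 3 is accepted (BFS exhausts all shorter strings without reaching an accepting state), and cba is the lexicographically least accepting string of length 3.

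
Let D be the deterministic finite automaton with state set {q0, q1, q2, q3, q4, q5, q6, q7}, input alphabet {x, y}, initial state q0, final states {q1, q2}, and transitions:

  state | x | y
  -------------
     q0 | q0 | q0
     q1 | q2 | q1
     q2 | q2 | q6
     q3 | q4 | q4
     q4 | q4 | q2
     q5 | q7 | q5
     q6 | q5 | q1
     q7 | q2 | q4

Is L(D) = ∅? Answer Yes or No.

The states reachable from the start state are {q0}.
None of the accepting states {q1, q2} is reachable, so no string is accepted and L(D) = ∅.

Yes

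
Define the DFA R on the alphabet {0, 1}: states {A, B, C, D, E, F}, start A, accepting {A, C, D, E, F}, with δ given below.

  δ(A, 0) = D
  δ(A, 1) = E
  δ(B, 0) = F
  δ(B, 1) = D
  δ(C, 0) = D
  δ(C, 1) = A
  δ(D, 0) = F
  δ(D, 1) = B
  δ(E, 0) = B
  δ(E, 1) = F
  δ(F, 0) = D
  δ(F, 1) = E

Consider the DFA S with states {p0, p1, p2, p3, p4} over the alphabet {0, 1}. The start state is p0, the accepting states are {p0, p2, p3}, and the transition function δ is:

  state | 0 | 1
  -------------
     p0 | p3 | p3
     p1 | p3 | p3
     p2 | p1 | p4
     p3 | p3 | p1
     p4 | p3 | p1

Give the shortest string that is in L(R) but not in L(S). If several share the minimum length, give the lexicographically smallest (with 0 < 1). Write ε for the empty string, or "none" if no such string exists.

11

The string 11 is accepted by R but not by S.
No shorter string lies in the difference, and 11 is the lexicographically first length-2 string in L(R) \ L(S).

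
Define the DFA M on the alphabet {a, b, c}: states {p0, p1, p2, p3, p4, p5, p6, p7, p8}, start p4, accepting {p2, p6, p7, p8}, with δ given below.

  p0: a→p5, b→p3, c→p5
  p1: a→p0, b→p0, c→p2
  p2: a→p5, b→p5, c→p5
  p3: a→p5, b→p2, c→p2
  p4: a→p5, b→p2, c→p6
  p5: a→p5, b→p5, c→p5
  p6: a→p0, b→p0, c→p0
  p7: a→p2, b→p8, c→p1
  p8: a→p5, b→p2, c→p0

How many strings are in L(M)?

8

The useful subgraph on states {p0, p2, p3, p4, p6} is acyclic, so L(M) is finite; the longest accepting path visits 5 useful states, giving maximum string length 4.
Counting accepting paths from p4 by length: 2 of length 1, 6 of length 4. Total 8.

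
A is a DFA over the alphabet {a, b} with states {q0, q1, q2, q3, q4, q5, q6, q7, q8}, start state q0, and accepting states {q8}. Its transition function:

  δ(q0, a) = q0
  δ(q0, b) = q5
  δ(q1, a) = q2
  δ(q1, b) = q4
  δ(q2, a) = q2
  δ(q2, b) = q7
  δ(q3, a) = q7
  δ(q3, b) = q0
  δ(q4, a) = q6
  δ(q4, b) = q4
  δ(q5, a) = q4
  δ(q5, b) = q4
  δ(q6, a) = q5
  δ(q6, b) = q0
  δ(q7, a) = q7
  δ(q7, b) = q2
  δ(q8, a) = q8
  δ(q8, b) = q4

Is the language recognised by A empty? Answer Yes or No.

The states reachable from the start state are {q0, q4, q5, q6}.
None of the accepting states {q8} is reachable, so no string is accepted and L(A) = ∅.

Yes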